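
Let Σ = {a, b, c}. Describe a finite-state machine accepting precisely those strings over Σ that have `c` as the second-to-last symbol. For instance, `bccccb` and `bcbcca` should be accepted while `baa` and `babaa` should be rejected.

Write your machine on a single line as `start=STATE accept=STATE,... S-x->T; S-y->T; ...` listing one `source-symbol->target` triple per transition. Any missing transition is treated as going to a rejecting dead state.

start=q0; accept=q10,q11,q12; q0-a->q1; q0-b->q2; q0-c->q3; q1-a->q4; q1-b->q5; q1-c->q6; q2-a->q7; q2-b->q8; q2-c->q9; q3-a->q10; q3-b->q11; q3-c->q12; q4-a->q4; q4-b->q5; q4-c->q6; q5-a->q7; q5-b->q8; q5-c->q9; q6-a->q10; q6-b->q11; q6-c->q12; q7-a->q4; q7-b->q5; q7-c->q6; q8-a->q7; q8-b->q8; q8-c->q9; q9-a->q10; q9-b->q11; q9-c->q12; q10-a->q4; q10-b->q5; q10-c->q6; q11-a->q7; q11-b->q8; q11-c->q9; q12-a->q10; q12-b->q11; q12-c->q12

A DFA must remember the last 2 symbols (since which symbol is second-to-last isn't known until the input ends). Use one state per possible window of the last ≤2 symbols; accept from those whose window starts with `c`.
          a    b    c  
>  q0     q1   q2   q3 
   q1     q4   q5   q6 
   q2     q7   q8   q9 
   q3    q10  q11  q12 
   q4     q4   q5   q6 
   q5     q7   q8   q9 
   q6    q10  q11  q12 
   q7     q4   q5   q6 
   q8     q7   q8   q9 
   q9    q10  q11  q12 
 * q10    q4   q5   q6 
 * q11    q7   q8   q9 
 * q12   q10  q11  q12 
(> = start, * = accepting)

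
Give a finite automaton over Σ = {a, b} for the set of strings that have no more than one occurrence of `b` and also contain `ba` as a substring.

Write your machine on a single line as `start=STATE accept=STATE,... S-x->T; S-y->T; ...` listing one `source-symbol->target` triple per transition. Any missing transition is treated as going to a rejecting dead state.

Handle the two conditions separately and then intersect. One (3 states) tracks the count of `b`s, saturating at 2; the other (3 states) tracks whether and how much of `ba` has been seen. Each combined state is a pair, one component from each; accept when both components accept. Minimizing collapses redundant product states.
        a   b  
>  q0   q0  q1 
   q1   q2  q3 
 * q2   q2  q3 
   q3   q3  q3 
(> = start, * = accepting)

start=q0; accept=q2; q0-a->q0; q0-b->q1; q1-a->q2; q1-b->q3; q2-a->q2; q2-b->q3; q3-a->q3; q3-b->q3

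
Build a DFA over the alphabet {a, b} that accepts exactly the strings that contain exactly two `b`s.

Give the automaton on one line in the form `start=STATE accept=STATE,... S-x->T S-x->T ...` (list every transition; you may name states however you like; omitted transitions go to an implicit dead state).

Only the number of `b`s matters, and only up to 3. Make a chain s0 → s1 → s2 → s3 advanced by each `b` (with s3 absorbing); every other symbol self-loops. The accepting set is {s2}.
4 states suffice.
        a   b  
>  s0   s0  s1 
   s1   s1  s2 
 * s2   s2  s3 
   s3   s3  s3 
(> = start, * = accepting)

start=s0 accept=s2 s0-a->s0 s0-b->s1 s1-a->s1 s1-b->s2 s2-a->s2 s2-b->s3 s3-a->s3 s3-b->s3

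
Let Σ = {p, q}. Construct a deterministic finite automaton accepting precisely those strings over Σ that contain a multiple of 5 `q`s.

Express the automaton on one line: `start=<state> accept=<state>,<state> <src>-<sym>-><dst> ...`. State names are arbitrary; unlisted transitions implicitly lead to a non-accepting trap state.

start=S0 accept=S0 S0-p->S0 S0-q->S1 S1-p->S1 S1-q->S2 S2-p->S2 S2-q->S3 S3-p->S3 S3-q->S4 S4-p->S4 S4-q->S0

The only thing that matters is how many `q`s have appeared, reduced mod 5. Use one state per residue: S0 for 0, …, S4 for 4. Reading `q` moves to the next residue; anything else stays put. S0 is accepting.
        p   q  
>* S0   S0  S1 
   S1   S1  S2 
   S2   S2  S3 
   S3   S3  S4 
   S4   S4  S0 
(> = start, * = accepting)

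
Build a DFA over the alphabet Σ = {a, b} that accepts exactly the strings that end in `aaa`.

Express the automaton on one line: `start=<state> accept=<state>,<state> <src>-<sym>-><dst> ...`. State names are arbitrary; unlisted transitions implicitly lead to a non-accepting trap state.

start=q0 accept=q3 q0-a->q1 q0-b->q0 q1-a->q2 q1-b->q0 q2-a->q3 q2-b->q0 q3-a->q3 q3-b->q0

Let each state record the length of the longest suffix of the input read so far that is also a prefix of `aaa`. q1 means the last symbol is `a`; q2 means the last 2 symbols are `aa`; q3 means the last 3 symbols are `aaa`. Accept only at q3, where the string currently ends in `aaa`.
With 4 states:
        a   b  
>  q0   q1  q0 
   q1   q2  q0 
   q2   q3  q0 
 * q3   q3  q0 
(> = start, * = accepting)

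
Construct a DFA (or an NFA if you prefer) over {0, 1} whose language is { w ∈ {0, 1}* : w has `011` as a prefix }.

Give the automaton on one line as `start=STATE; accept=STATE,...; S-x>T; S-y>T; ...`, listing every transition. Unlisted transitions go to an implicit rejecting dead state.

start=A; accept=D; A-0>B; A-1>E; B-0>E; B-1>C; C-0>E; C-1>D; D-0>D; D-1>D; E-0>E; E-1>E

Check the first 3 symbols one by one: A through C record how many have matched `011` so far; any wrong symbol goes to the dead state E. After all 3 match we enter the accepting sink D.
       0  1 
>  A   B  E 
   B   E  C 
   C   E  D 
 * D   D  D 
   E   E  E 
(> = start, * = accepting)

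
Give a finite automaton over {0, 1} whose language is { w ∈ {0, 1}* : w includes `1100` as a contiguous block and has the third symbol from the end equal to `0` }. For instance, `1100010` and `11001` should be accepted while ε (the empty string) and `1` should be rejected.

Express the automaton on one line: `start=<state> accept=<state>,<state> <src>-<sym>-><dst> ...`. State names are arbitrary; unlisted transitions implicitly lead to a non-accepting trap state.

Build one automaton per condition and run them in lockstep. The first has 5 states tracking whether and how much of `1100` has been seen; the second has 15 states tracking the last 3 symbols read. A product state is a pair (one from each), accepting exactly when both do. After merging equivalent states the machine shrinks.
12 states suffice.
       0  1 
>  A   A  B 
   B   A  C 
   C   D  C 
   D   E  B 
   E   F  G 
 * F   F  G 
 * G   H  I 
 * H   E  J 
 * I   K  L 
   J   H  I 
   K   E  J 
   L   K  L 
(> = start, * = accepting)

start=A accept=F,G,H,I A-0->A A-1->B B-0->A B-1->C C-0->D C-1->C D-0->E D-1->B E-0->F E-1->G F-0->F F-1->G G-0->H G-1->I H-0->E H-1->J I-0->K I-1->L J-0->H J-1->I K-0->E K-1->J L-0->K L-1->L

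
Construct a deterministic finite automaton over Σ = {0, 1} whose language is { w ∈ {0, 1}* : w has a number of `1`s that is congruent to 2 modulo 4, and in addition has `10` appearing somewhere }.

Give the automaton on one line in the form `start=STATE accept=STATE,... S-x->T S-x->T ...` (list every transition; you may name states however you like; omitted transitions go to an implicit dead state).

Run two small machines in parallel and take their product. One (4 states) tracks the count of `1`s modulo 4; the other (3 states) tracks whether and how much of `10` has been seen. Each combined state is a pair, one component from each; accept when both components accept.
With 9 states:
        0   1  
>  q0   q0  q1 
   q1   q2  q3 
   q2   q2  q4 
   q3   q4  q5 
 * q4   q4  q6 
   q5   q6  q7 
   q6   q6  q8 
   q7   q8  q1 
   q8   q8  q2 
(> = start, * = accepting)

start=q0 accept=q4 q0-0->q0 q0-1->q1 q1-0->q2 q1-1->q3 q2-0->q2 q2-1->q4 q3-0->q4 q3-1->q5 q4-0->q4 q4-1->q6 q5-0->q6 q5-1->q7 q6-0->q6 q6-1->q8 q7-0->q8 q7-1->q1 q8-0->q8 q8-1->q2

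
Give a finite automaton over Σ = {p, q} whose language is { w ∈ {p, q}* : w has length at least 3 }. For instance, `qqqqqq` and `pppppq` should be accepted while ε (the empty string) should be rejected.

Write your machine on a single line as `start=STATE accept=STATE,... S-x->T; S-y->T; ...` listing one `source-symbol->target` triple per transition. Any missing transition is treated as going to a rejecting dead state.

start=A; accept=D,E; A-p->B; A-q->B; B-p->C; B-q->C; C-p->D; C-q->D; D-p->E; D-q->E; E-p->E; E-q->E

We only need to distinguish lengths 0, 1, …, 3, and '>3'. Chain A → B → C → D → E on every symbol, with E looping. Accepting states: {D, E}.
With 5 states:
       p  q 
>  A   B  B 
   B   C  C 
   C   D  D 
 * D   E  E 
 * E   E  E 
(> = start, * = accepting)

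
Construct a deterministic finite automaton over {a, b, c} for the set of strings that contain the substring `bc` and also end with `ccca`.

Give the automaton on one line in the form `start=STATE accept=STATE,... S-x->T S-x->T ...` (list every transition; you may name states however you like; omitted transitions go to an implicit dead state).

Build one automaton per condition and run them in lockstep. One (3 states) tracks whether and how much of `bc` has been seen; the other (5 states) tracks how much of the suffix `ccca` has currently been matched. Each combined state is a pair, one component from each; accept when both components accept.
          a    b    c  
>  s0     s0   s1   s2 
   s1     s0   s1   s3 
   s2     s0   s1   s4 
   s3     s5   s5   s6 
   s4     s0   s1   s7 
   s5     s5   s5   s3 
   s6     s5   s5   s8 
   s7     s9   s1   s7 
   s8    s10   s5   s8 
   s9     s0   s1   s2 
 * s10    s5   s5   s3 
(> = start, * = accepting)

start=s0 accept=s10 s0-a->s0 s0-b->s1 s0-c->s2 s1-a->s0 s1-b->s1 s1-c->s3 s2-a->s0 s2-b->s1 s2-c->s4 s3-a->s5 s3-b->s5 s3-c->s6 s4-a->s0 s4-b->s1 s4-c->s7 s5-a->s5 s5-b->s5 s5-c->s3 s6-a->s5 s6-b->s5 s6-c->s8 s7-a->s9 s7-b->s1 s7-c->s7 s8-a->s10 s8-b->s5 s8-c->s8 s9-a->s0 s9-b->s1 s9-c->s2 s10-a->s5 s10-b->s5 s10-c->s3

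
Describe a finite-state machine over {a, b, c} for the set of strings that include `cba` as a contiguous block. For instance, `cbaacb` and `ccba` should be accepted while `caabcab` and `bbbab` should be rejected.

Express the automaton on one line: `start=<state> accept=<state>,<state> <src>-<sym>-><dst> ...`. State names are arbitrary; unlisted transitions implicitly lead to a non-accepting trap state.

States S0..S2 record the length of the longest prefix of `cba` that matches the current input suffix. Reaching S3 means `cba` has been seen, and we stay there forever. Accept from S3.
4 states suffice.
        a   b   c  
>  S0   S0  S0  S1 
   S1   S0  S2  S1 
   S2   S3  S0  S1 
 * S3   S3  S3  S3 
(> = start, * = accepting)

start=S0 accept=S3 S0-a->S0 S0-b->S0 S0-c->S1 S1-a->S0 S1-b->S2 S1-c->S1 S2-a->S3 S2-b->S0 S2-c->S1 S3-a->S3 S3-b->S3 S3-c->S3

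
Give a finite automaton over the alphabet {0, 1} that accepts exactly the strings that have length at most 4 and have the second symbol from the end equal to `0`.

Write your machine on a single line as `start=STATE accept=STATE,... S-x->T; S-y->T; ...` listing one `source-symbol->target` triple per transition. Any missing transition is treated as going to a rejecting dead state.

Handle the two conditions separately and then intersect. The first has 6 states tracking the input length, saturating at 5; the second has 7 states tracking the last 2 symbols read. A product state is a pair (one from each), accepting exactly when both do. After merging equivalent states the machine shrinks.
An 11-state machine:
          0    1  
>  S0     S1   S2 
   S1     S3   S4 
   S2     S5   S6 
 * S3     S7   S8 
 * S4     S9  S10 
   S5     S7   S8 
   S6     S9  S10 
 * S7     S8   S8 
 * S8    S10  S10 
   S9     S8   S8 
   S10   S10  S10 
(> = start, * = accepting)

start=S0; accept=S3,S4,S7,S8; S0-0->S1; S0-1->S2; S1-0->S3; S1-1->S4; S2-0->S5; S2-1->S6; S3-0->S7; S3-1->S8; S4-0->S9; S4-1->S10; S5-0->S7; S5-1->S8; S6-0->S9; S6-1->S10; S7-0->S8; S7-1->S8; S8-0->S10; S8-1->S10; S9-0->S8; S9-1->S8; S10-0->S10; S10-1->S10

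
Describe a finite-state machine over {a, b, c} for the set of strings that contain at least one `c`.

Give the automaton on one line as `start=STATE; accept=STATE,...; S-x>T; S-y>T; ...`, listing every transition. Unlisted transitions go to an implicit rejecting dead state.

start=S0; accept=S1,S2; S0-a>S0; S0-b>S0; S0-c>S1; S1-a>S1; S1-b>S1; S1-c>S2; S2-a>S2; S2-b>S2; S2-c>S2

Only the number of `c`s matters, and only up to 2. Make a chain S0 → S1 → S2 advanced by each `c` (with S2 absorbing); every other symbol self-loops. The accepting set is {S1, S2}.
A 3-state machine:
        a   b   c  
>  S0   S0  S0  S1 
 * S1   S1  S1  S2 
 * S2   S2  S2  S2 
(> = start, * = accepting)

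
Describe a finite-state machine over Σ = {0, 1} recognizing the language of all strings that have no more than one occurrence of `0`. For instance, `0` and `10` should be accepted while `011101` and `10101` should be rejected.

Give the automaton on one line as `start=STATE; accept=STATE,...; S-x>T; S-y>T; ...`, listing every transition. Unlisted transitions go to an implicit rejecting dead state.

Only the number of `0`s matters, and only up to 2. Make a chain S0 → S1 → S2 advanced by each `0` (with S2 absorbing); every other symbol self-loops. The accepting set is {S0, S1}.
3 states suffice.
        0   1  
>* S0   S1  S0 
 * S1   S2  S1 
   S2   S2  S2 
(> = start, * = accepting)

start=S0; accept=S0,S1; S0-0>S1; S0-1>S0; S1-0>S2; S1-1>S1; S2-0>S2; S2-1>S2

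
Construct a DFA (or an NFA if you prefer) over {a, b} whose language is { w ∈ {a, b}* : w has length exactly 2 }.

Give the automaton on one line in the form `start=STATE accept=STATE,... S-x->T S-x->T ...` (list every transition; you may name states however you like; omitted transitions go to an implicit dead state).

We only need to distinguish lengths 0, 1, …, 2, and '>2'. Chain q0 → q1 → q2 → q3 on every symbol, with q3 looping. Accepting states: {q2}.
With 4 states:
        a   b  
>  q0   q1  q1 
   q1   q2  q2 
 * q2   q3  q3 
   q3   q3  q3 
(> = start, * = accepting)

start=q0 accept=q2 q0-a->q1 q0-b->q1 q1-a->q2 q1-b->q2 q2-a->q3 q2-b->q3 q3-a->q3 q3-b->q3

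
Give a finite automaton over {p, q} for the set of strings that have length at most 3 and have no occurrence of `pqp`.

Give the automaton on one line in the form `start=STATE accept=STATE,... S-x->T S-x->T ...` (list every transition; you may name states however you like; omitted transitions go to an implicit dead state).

Run two small machines in parallel and take their product. The first has 5 states tracking the input length, saturating at 4; the second has 4 states tracking partial matches of the forbidden pattern `pqp`. A product state is a pair (one from each), accepting exactly when both do. Minimizing collapses redundant product states.
       p  q 
>* A   B  C 
 * B   D  E 
 * C   D  D 
 * D   F  F 
 * E   G  F 
 * F   G  G 
   G   G  G 
(> = start, * = accepting)

start=A accept=A,B,C,D,E,F A-p->B A-q->C B-p->D B-q->E C-p->D C-q->D D-p->F D-q->F E-p->G E-q->F F-p->G F-q->G G-p->G G-q->G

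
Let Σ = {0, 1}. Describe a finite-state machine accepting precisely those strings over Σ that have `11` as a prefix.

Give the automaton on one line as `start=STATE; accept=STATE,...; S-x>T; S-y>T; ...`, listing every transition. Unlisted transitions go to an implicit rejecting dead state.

start=q0; accept=q2; q0-0>q3; q0-1>q1; q1-0>q3; q1-1>q2; q2-0>q2; q2-1>q2; q3-0>q3; q3-1>q3

Walk along `11` while the input agrees: from q0 take `1` to q1, and so on. Any deviation drops to the rejecting sink q3. Once q2 is reached the prefix is confirmed and every continuation is accepted.
With 4 states:
        0   1  
>  q0   q3  q1 
   q1   q3  q2 
 * q2   q2  q2 
   q3   q3  q3 
(> = start, * = accepting)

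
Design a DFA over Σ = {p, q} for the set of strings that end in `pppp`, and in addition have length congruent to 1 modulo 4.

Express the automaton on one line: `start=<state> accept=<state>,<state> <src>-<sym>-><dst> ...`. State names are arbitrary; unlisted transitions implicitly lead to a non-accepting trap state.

start=S0 accept=S7 S0-p->S1 S0-q->S1 S1-p->S2 S1-q->S3 S2-p->S4 S2-q->S5 S3-p->S5 S3-q->S5 S4-p->S6 S4-q->S0 S5-p->S0 S5-q->S0 S6-p->S7 S6-q->S1 S7-p->S2 S7-q->S3

Build one automaton per condition and run them in lockstep. One (5 states) tracks how much of the suffix `pppp` has currently been matched; the other (4 states) tracks the input length modulo 4. Each combined state is a pair, one component from each; accept when both components accept. Minimizing collapses redundant product states.
With 8 states:
        p   q  
>  S0   S1  S1 
   S1   S2  S3 
   S2   S4  S5 
   S3   S5  S5 
   S4   S6  S0 
   S5   S0  S0 
   S6   S7  S1 
 * S7   S2  S3 
(> = start, * = accepting)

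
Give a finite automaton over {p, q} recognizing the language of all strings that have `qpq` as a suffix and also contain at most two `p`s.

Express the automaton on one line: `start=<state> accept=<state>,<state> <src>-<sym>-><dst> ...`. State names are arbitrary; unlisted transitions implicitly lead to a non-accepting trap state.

Handle the two conditions separately and then intersect. The first has 4 states tracking how much of the suffix `qpq` has currently been matched; the second has 4 states tracking the count of `p`s, saturating at 3. A product state is a pair (one from each), accepting exactly when both do. Minimizing collapses redundant product states.
       p  q 
>  A   B  C 
   B   D  E 
   C   F  C 
   D   D  D 
   E   G  E 
   F   D  H 
   G   D  I 
 * H   G  E 
 * I   D  D 
(> = start, * = accepting)

start=A accept=H,I A-p->B A-q->C B-p->D B-q->E C-p->F C-q->C D-p->D D-q->D E-p->G E-q->E F-p->D F-q->H G-p->D G-q->I H-p->G H-q->E I-p->D I-q->D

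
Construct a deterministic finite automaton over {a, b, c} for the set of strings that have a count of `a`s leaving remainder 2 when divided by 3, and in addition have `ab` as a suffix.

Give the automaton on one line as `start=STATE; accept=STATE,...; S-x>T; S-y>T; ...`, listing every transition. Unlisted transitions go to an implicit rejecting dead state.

Handle the two conditions separately and then intersect. One (3 states) tracks the count of `a`s modulo 3; the other (3 states) tracks how much of the suffix `ab` has currently been matched. Each combined state is a pair, one component from each; accept when both components accept. Equivalent product states are then merged.
5 states suffice.
        a   b   c  
>  q0   q1  q0  q0 
   q1   q2  q1  q1 
   q2   q0  q3  q4 
 * q3   q0  q4  q4 
   q4   q0  q4  q4 
(> = start, * = accepting)

start=q0; accept=q3; q0-a>q1; q0-b>q0; q0-c>q0; q1-a>q2; q1-b>q1; q1-c>q1; q2-a>q0; q2-b>q3; q2-c>q4; q3-a>q0; q3-b>q4; q3-c>q4; q4-a>q0; q4-b>q4; q4-c>q4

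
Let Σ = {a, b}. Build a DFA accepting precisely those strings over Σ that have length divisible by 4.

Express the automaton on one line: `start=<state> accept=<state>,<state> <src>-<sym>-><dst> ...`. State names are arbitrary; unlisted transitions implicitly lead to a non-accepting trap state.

Only the length mod 4 matters, so use a 4-cycle: from any state, every input symbol moves to the next state, wrapping q3 back to q0. Mark q0 accepting.
        a   b  
>* q0   q1  q1 
   q1   q2  q2 
   q2   q3  q3 
   q3   q0  q0 
(> = start, * = accepting)

start=q0 accept=q0 q0-a->q1 q0-b->q1 q1-a->q2 q1-b->q2 q2-a->q3 q2-b->q3 q3-a->q0 q3-b->q0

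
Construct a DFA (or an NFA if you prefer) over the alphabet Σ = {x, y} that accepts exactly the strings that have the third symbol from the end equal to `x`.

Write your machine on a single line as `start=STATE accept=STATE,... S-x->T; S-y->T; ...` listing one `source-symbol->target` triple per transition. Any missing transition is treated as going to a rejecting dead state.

start=A; accept=H,I,J,K; A-x->B; A-y->C; B-x->D; B-y->E; C-x->F; C-y->G; D-x->H; D-y->I; E-x->J; E-y->K; F-x->L; F-y->M; G-x->N; G-y->O; H-x->H; H-y->I; I-x->J; I-y->K; J-x->L; J-y->M; K-x->N; K-y->O; L-x->H; L-y->I; M-x->J; M-y->K; N-x->L; N-y->M; O-x->N; O-y->O

A DFA must remember the last 3 symbols (since which symbol is third-to-last isn't known until the input ends). Use one state per possible window of the last ≤3 symbols; accept from those whose window starts with `x`.
A 15-state machine:
       x  y 
>  A   B  C 
   B   D  E 
   C   F  G 
   D   H  I 
   E   J  K 
   F   L  M 
   G   N  O 
 * H   H  I 
 * I   J  K 
 * J   L  M 
 * K   N  O 
   L   H  I 
   M   J  K 
   N   L  M 
   O   N  O 
(> = start, * = accepting)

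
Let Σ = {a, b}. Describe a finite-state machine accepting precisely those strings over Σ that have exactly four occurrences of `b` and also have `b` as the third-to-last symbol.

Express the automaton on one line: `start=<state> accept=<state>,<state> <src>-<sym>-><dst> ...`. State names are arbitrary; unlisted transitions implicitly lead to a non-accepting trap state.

start=s0 accept=s7,s10,s11,s15 s0-a->s0 s0-b->s1 s1-a->s1 s1-b->s2 s2-a->s3 s2-b->s4 s3-a->s3 s3-b->s5 s4-a->s6 s4-b->s7 s5-a->s6 s5-b->s8 s6-a->s9 s6-b->s10 s7-a->s11 s7-b->s12 s8-a->s11 s8-b->s12 s9-a->s9 s9-b->s13 s10-a->s14 s10-b->s12 s11-a->s15 s11-b->s12 s12-a->s12 s12-b->s12 s13-a->s14 s13-b->s12 s14-a->s15 s14-b->s12 s15-a->s12 s15-b->s12

Handle the two conditions separately and then intersect. The first has 6 states tracking the count of `b`s, saturating at 5; the second has 15 states tracking the last 3 symbols read. A product state is a pair (one from each), accepting exactly when both do. After merging equivalent states the machine shrinks.
A 16-state machine:
          a    b  
>  s0     s0   s1 
   s1     s1   s2 
   s2     s3   s4 
   s3     s3   s5 
   s4     s6   s7 
   s5     s6   s8 
   s6     s9  s10 
 * s7    s11  s12 
   s8    s11  s12 
   s9     s9  s13 
 * s10   s14  s12 
 * s11   s15  s12 
   s12   s12  s12 
   s13   s14  s12 
   s14   s15  s12 
 * s15   s12  s12 
(> = start, * = accepting)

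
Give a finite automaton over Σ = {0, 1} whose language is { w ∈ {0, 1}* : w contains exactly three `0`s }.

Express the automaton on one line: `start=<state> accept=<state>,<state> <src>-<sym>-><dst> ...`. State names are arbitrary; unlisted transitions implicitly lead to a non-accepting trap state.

start=q0 accept=q3 q0-0->q1 q0-1->q0 q1-0->q2 q1-1->q1 q2-0->q3 q2-1->q2 q3-0->q4 q3-1->q3 q4-0->q4 q4-1->q4

Only the number of `0`s matters, and only up to 4. Make a chain q0 → q1 → q2 → q3 → q4 advanced by each `0` (with q4 absorbing); every other symbol self-loops. The accepting set is {q3}.
With 5 states:
        0   1  
>  q0   q1  q0 
   q1   q2  q1 
   q2   q3  q2 
 * q3   q4  q3 
   q4   q4  q4 
(> = start, * = accepting)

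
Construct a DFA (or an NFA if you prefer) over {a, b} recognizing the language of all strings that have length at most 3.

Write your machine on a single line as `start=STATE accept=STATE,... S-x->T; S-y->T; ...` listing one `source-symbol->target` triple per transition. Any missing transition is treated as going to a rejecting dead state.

We only need to distinguish lengths 0, 1, …, 3, and '>3'. Chain s0 → s1 → s2 → s3 → s4 on every symbol, with s4 looping. Accepting states: {s0, s1, s2, s3}.
5 states suffice.
        a   b  
>* s0   s1  s1 
 * s1   s2  s2 
 * s2   s3  s3 
 * s3   s4  s4 
   s4   s4  s4 
(> = start, * = accepting)

start=s0; accept=s0,s1,s2,s3; s0-a->s1; s0-b->s1; s1-a->s2; s1-b->s2; s2-a->s3; s2-b->s3; s3-a->s4; s3-b->s4; s4-a->s4; s4-b->s4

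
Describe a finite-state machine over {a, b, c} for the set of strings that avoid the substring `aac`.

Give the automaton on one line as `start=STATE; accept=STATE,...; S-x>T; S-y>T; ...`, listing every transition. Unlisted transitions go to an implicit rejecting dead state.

start=q0; accept=q0,q1,q2; q0-a>q1; q0-b>q0; q0-c>q0; q1-a>q2; q1-b>q0; q1-c>q0; q2-a>q2; q2-b>q0; q2-c>q3; q3-a>q3; q3-b>q3; q3-c>q3

This is the complement of 'contains `aac`'. Use the same substring-matching states — q0 through q3 holding how much of `aac` has just been matched — but flip the accepting set: everything except the trap q3 accepts.
4 states suffice.
        a   b   c  
>* q0   q1  q0  q0 
 * q1   q2  q0  q0 
 * q2   q2  q0  q3 
   q3   q3  q3  q3 
(> = start, * = accepting)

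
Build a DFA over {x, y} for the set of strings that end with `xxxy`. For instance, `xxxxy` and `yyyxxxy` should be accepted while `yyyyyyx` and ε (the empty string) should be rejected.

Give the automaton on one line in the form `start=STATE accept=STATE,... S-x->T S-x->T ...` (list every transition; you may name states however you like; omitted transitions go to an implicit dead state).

start=q0 accept=q4 q0-x->q1 q0-y->q0 q1-x->q2 q1-y->q0 q2-x->q3 q2-y->q0 q3-x->q3 q3-y->q4 q4-x->q1 q4-y->q0

Remember how much of `xxxy` the current input suffix matches. State q0 means no match yet; q1 means the last symbol is `x`; q2 means the last 2 symbols are `xx`; q3 means the last 3 symbols are `xxx`; q4 means the last 4 symbols are `xxxy`. Only q4 accepts. On a mismatch, fall back to the longest proper suffix that is still a prefix of `xxxy`.
        x   y  
>  q0   q1  q0 
   q1   q2  q0 
   q2   q3  q0 
   q3   q3  q4 
 * q4   q1  q0 
(> = start, * = accepting)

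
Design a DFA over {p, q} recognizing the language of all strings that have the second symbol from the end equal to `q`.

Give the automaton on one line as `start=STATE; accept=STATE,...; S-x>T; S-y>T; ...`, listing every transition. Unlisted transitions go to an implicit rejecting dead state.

Because acceptance depends on a position counted from the end, the machine has to buffer the most recent 2 symbols. Make each state the string of the last up-to-2 symbols read; on input `x` shift the window left and append `x`. Accept when the buffered window has length 2 and begins with `q`.
A 7-state machine:
        p   q  
>  S0   S1  S2 
   S1   S3  S4 
   S2   S5  S6 
   S3   S3  S4 
   S4   S5  S6 
 * S5   S3  S4 
 * S6   S5  S6 
(> = start, * = accepting)

start=S0; accept=S5,S6; S0-p>S1; S0-q>S2; S1-p>S3; S1-q>S4; S2-p>S5; S2-q>S6; S3-p>S3; S3-q>S4; S4-p>S5; S4-q>S6; S5-p>S3; S5-q>S4; S6-p>S5; S6-q>S6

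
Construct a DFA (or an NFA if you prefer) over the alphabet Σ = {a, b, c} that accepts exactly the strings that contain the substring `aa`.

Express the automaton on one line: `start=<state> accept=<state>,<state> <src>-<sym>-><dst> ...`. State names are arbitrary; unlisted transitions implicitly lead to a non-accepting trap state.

States S0..S1 record the length of the longest prefix of `aa` that matches the current input suffix. Reaching S2 means `aa` has been seen, and we stay there forever. Accept from S2.
3 states suffice.
        a   b   c  
>  S0   S1  S0  S0 
   S1   S2  S0  S0 
 * S2   S2  S2  S2 
(> = start, * = accepting)

start=S0 accept=S2 S0-a->S1 S0-b->S0 S0-c->S0 S1-a->S2 S1-b->S0 S1-c->S0 S2-a->S2 S2-b->S2 S2-c->S2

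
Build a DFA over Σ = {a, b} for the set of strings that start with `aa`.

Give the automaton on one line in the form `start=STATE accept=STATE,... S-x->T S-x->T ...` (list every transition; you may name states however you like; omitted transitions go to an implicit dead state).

start=q0 accept=q2 q0-a->q1 q0-b->q3 q1-a->q2 q1-b->q3 q2-a->q2 q2-b->q2 q3-a->q3 q3-b->q3

Check the first 2 symbols one by one: q0 through q1 record how many have matched `aa` so far; any wrong symbol goes to the dead state q3. After all 2 match we enter the accepting sink q2.
With 4 states:
        a   b  
>  q0   q1  q3 
   q1   q2  q3 
 * q2   q2  q2 
   q3   q3  q3 
(> = start, * = accepting)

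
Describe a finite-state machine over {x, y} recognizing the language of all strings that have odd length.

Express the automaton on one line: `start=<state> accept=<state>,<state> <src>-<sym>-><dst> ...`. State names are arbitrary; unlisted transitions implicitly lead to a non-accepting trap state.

Only the length mod 2 matters, so use a 2-cycle: from any state, every input symbol moves to the next state, wrapping S1 back to S0. Mark S1 accepting.
A 2-state machine:
        x   y  
>  S0   S1  S1 
 * S1   S0  S0 
(> = start, * = accepting)

start=S0 accept=S1 S0-x->S1 S0-y->S1 S1-x->S0 S1-y->S0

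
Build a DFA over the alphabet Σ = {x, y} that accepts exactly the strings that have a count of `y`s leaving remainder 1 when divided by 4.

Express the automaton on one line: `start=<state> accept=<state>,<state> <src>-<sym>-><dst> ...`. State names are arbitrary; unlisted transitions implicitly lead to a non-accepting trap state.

start=S0 accept=S1 S0-x->S0 S0-y->S1 S1-x->S1 S1-y->S2 S2-x->S2 S2-y->S3 S3-x->S3 S3-y->S0

Keep the running count of `y`s modulo 4: each `y` advances along the cycle S0 → S1 → S2 → S3 → S0 while other symbols loop. Accept at S1.
A 4-state machine:
        x   y  
>  S0   S0  S1 
 * S1   S1  S2 
   S2   S2  S3 
   S3   S3  S0 
(> = start, * = accepting)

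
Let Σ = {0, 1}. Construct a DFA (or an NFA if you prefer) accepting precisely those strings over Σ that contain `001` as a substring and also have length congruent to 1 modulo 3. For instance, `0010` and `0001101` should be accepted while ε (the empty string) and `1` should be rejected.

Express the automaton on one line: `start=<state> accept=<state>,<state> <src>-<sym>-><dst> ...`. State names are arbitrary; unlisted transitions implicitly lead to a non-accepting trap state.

start=q0 accept=q10 q0-0->q1 q0-1->q2 q1-0->q3 q1-1->q4 q2-0->q5 q2-1->q4 q3-0->q6 q3-1->q7 q4-0->q8 q4-1->q0 q5-0->q6 q5-1->q0 q6-0->q9 q6-1->q10 q7-0->q10 q7-1->q10 q8-0->q9 q8-1->q2 q9-0->q3 q9-1->q11 q10-0->q11 q10-1->q11 q11-0->q7 q11-1->q7

Handle the two conditions separately and then intersect. One (4 states) tracks whether and how much of `001` has been seen; the other (3 states) tracks the input length modulo 3. Each combined state is a pair, one component from each; accept when both components accept.
12 states suffice.
          0    1  
>  q0     q1   q2 
   q1     q3   q4 
   q2     q5   q4 
   q3     q6   q7 
   q4     q8   q0 
   q5     q6   q0 
   q6     q9  q10 
   q7    q10  q10 
   q8     q9   q2 
   q9     q3  q11 
 * q10   q11  q11 
   q11    q7   q7 
(> = start, * = accepting)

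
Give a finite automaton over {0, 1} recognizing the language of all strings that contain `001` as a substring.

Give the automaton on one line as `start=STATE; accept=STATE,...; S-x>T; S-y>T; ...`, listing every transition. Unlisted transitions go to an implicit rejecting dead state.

Track how much of `001` has been matched so far: state q0 is no progress, q3 is the absorbing accept state reached once `001` has occurred. Intermediate states record partial matches; on a mismatch, fall back to the longest reusable overlap.
4 states suffice.
        0   1  
>  q0   q1  q0 
   q1   q2  q0 
   q2   q2  q3 
 * q3   q3  q3 
(> = start, * = accepting)

start=q0; accept=q3; q0-0>q1; q0-1>q0; q1-0>q2; q1-1>q0; q2-0>q2; q2-1>q3; q3-0>q3; q3-1>q3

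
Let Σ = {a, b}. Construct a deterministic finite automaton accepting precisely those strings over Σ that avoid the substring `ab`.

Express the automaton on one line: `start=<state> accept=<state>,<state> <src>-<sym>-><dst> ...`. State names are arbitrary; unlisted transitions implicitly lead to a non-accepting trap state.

start=S0 accept=S0,S1 S0-a->S1 S0-b->S0 S1-a->S1 S1-b->S2 S2-a->S2 S2-b->S2

Track partial matches of the forbidden pattern `ab`. State S2 is a dead state reached once `ab` has occurred; every other state accepts. S0 means no part of `ab` is currently matched.
        a   b  
>* S0   S1  S0 
 * S1   S1  S2 
   S2   S2  S2 
(> = start, * = accepting)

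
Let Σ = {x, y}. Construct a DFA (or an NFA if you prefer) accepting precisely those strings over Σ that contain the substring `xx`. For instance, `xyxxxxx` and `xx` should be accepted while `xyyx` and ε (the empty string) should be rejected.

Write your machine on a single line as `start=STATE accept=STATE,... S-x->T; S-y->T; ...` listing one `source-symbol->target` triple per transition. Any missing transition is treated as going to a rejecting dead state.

States q0..q1 record the length of the longest prefix of `xx` that matches the current input suffix. Reaching q2 means `xx` has been seen, and we stay there forever. Accept from q2.
With 3 states:
        x   y  
>  q0   q1  q0 
   q1   q2  q0 
 * q2   q2  q2 
(> = start, * = accepting)

start=q0; accept=q2; q0-x->q1; q0-y->q0; q1-x->q2; q1-y->q0; q2-x->q2; q2-y->q2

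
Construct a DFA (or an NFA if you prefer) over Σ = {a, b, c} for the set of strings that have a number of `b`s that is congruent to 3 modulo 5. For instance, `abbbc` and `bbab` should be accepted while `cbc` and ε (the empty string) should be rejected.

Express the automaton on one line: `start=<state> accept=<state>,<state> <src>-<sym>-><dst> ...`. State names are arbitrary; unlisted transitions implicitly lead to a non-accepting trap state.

start=S0 accept=S3 S0-a->S0 S0-b->S1 S0-c->S0 S1-a->S1 S1-b->S2 S1-c->S1 S2-a->S2 S2-b->S3 S2-c->S2 S3-a->S3 S3-b->S4 S3-c->S3 S4-a->S4 S4-b->S0 S4-c->S4

Keep the running count of `b`s modulo 5: each `b` advances along the cycle S0 → S1 → S2 → S3 → S4 → S0 while other symbols loop. Accept at S3.
With 5 states:
        a   b   c  
>  S0   S0  S1  S0 
   S1   S1  S2  S1 
   S2   S2  S3  S2 
 * S3   S3  S4  S3 
   S4   S4  S0  S4 
(> = start, * = accepting)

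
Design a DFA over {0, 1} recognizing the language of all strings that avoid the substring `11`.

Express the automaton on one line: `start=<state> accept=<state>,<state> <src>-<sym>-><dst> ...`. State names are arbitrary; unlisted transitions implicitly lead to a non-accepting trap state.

start=s0 accept=s0,s1 s0-0->s0 s0-1->s1 s1-0->s0 s1-1->s2 s2-0->s2 s2-1->s2

This is the complement of 'contains `11`'. Use the same substring-matching states — s0 through s2 holding how much of `11` has just been matched — but flip the accepting set: everything except the trap s2 accepts.
A 3-state machine:
        0   1  
>* s0   s0  s1 
 * s1   s0  s2 
   s2   s2  s2 
(> = start, * = accepting)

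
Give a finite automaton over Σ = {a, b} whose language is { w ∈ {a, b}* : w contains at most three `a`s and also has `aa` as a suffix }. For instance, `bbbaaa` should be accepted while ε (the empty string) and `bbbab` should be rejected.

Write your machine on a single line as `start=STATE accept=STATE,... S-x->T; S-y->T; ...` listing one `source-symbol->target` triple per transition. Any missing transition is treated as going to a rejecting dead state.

start=S0; accept=S2,S4; S0-a->S1; S0-b->S0; S1-a->S2; S1-b->S3; S2-a->S4; S2-b->S5; S3-a->S6; S3-b->S3; S4-a->S5; S4-b->S5; S5-a->S5; S5-b->S5; S6-a->S4; S6-b->S5

Run two small machines in parallel and take their product. The first has 5 states tracking the count of `a`s, saturating at 4; the second has 3 states tracking how much of the suffix `aa` has currently been matched. A product state is a pair (one from each), accepting exactly when both do. Minimizing collapses redundant product states.
        a   b  
>  S0   S1  S0 
   S1   S2  S3 
 * S2   S4  S5 
   S3   S6  S3 
 * S4   S5  S5 
   S5   S5  S5 
   S6   S4  S5 
(> = start, * = accepting)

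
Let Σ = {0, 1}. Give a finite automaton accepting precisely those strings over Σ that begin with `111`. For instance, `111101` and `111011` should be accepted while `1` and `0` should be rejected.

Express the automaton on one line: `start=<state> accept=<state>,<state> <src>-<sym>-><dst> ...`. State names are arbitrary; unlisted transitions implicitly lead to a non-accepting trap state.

start=s0 accept=s3 s0-0->s4 s0-1->s1 s1-0->s4 s1-1->s2 s2-0->s4 s2-1->s3 s3-0->s3 s3-1->s3 s4-0->s4 s4-1->s4

Check the first 3 symbols one by one: s0 through s2 record how many have matched `111` so far; any wrong symbol goes to the dead state s4. After all 3 match we enter the accepting sink s3.
A 5-state machine:
        0   1  
>  s0   s4  s1 
   s1   s4  s2 
   s2   s4  s3 
 * s3   s3  s3 
   s4   s4  s4 
(> = start, * = accepting)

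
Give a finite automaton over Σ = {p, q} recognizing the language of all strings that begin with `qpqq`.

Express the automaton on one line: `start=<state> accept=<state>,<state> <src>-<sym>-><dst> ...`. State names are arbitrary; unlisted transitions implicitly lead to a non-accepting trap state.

Check the first 4 symbols one by one: A through D record how many have matched `qpqq` so far; any wrong symbol goes to the dead state F. After all 4 match we enter the accepting sink E.
       p  q 
>  A   F  B 
   B   C  F 
   C   F  D 
   D   F  E 
 * E   E  E 
   F   F  F 
(> = start, * = accepting)

start=A accept=E A-p->F A-q->B B-p->C B-q->F C-p->F C-q->D D-p->F D-q->E E-p->E E-q->E F-p->F F-q->F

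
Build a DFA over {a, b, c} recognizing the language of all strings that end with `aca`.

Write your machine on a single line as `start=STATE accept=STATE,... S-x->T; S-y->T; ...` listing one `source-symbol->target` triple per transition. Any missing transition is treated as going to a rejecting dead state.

Remember how much of `aca` the current input suffix matches. State q0 means no match yet; q1 means the last symbol is `a`; q2 means the last 2 symbols are `ac`; q3 means the last 3 symbols are `aca`. Only q3 accepts. On a mismatch, fall back to the longest proper suffix that is still a prefix of `aca`.
With 4 states:
        a   b   c  
>  q0   q1  q0  q0 
   q1   q1  q0  q2 
   q2   q3  q0  q0 
 * q3   q1  q0  q2 
(> = start, * = accepting)

start=q0; accept=q3; q0-a->q1; q0-b->q0; q0-c->q0; q1-a->q1; q1-b->q0; q1-c->q2; q2-a->q3; q2-b->q0; q2-c->q0; q3-a->q1; q3-b->q0; q3-c->q2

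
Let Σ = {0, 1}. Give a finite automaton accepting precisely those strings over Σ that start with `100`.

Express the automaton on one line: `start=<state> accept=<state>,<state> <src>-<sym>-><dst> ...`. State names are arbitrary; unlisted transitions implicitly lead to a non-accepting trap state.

Check the first 3 symbols one by one: s0 through s2 record how many have matched `100` so far; any wrong symbol goes to the dead state s4. After all 3 match we enter the accepting sink s3.
5 states suffice.
        0   1  
>  s0   s4  s1 
   s1   s2  s4 
   s2   s3  s4 
 * s3   s3  s3 
   s4   s4  s4 
(> = start, * = accepting)

start=s0 accept=s3 s0-0->s4 s0-1->s1 s1-0->s2 s1-1->s4 s2-0->s3 s2-1->s4 s3-0->s3 s3-1->s3 s4-0->s4 s4-1->s4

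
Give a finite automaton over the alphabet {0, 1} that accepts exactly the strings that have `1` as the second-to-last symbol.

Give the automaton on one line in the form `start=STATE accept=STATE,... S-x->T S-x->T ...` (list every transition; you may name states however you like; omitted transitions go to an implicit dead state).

A DFA must remember the last 2 symbols (since which symbol is second-to-last isn't known until the input ends). Use one state per possible window of the last ≤2 symbols; accept from those whose window starts with `1`.
        0   1  
>  s0   s1  s2 
   s1   s3  s4 
   s2   s5  s6 
   s3   s3  s4 
   s4   s5  s6 
 * s5   s3  s4 
 * s6   s5  s6 
(> = start, * = accepting)

start=s0 accept=s5,s6 s0-0->s1 s0-1->s2 s1-0->s3 s1-1->s4 s2-0->s5 s2-1->s6 s3-0->s3 s3-1->s4 s4-0->s5 s4-1->s6 s5-0->s3 s5-1->s4 s6-0->s5 s6-1->s6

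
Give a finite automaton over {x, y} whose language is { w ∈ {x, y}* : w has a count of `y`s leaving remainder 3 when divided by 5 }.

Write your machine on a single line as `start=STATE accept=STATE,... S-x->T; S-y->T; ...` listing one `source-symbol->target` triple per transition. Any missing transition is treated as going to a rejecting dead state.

start=A; accept=D; A-x->A; A-y->B; B-x->B; B-y->C; C-x->C; C-y->D; D-x->D; D-y->E; E-x->E; E-y->A

Keep the running count of `y`s modulo 5: each `y` advances along the cycle A → B → C → D → E → A while other symbols loop. Accept at D.
A 5-state machine:
       x  y 
>  A   A  B 
   B   B  C 
   C   C  D 
 * D   D  E 
   E   E  A 
(> = start, * = accepting)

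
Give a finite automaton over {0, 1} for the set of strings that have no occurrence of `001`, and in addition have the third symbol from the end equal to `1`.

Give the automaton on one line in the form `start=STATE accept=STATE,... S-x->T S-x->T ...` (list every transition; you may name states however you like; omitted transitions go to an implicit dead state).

Build one automaton per condition and run them in lockstep. The first has 4 states tracking partial matches of the forbidden pattern `001`; the second has 15 states tracking the last 3 symbols read. A product state is a pair (one from each), accepting exactly when both do. After merging equivalent states the machine shrinks.
A 10-state machine:
        0   1  
>  q0   q1  q2 
   q1   q3  q2 
   q2   q4  q5 
   q3   q3  q3 
   q4   q6  q7 
   q5   q8  q9 
 * q6   q3  q3 
 * q7   q4  q5 
 * q8   q6  q7 
 * q9   q8  q9 
(> = start, * = accepting)

start=q0 accept=q6,q7,q8,q9 q0-0->q1 q0-1->q2 q1-0->q3 q1-1->q2 q2-0->q4 q2-1->q5 q3-0->q3 q3-1->q3 q4-0->q6 q4-1->q7 q5-0->q8 q5-1->q9 q6-0->q3 q6-1->q3 q7-0->q4 q7-1->q5 q8-0->q6 q8-1->q7 q9-0->q8 q9-1->q9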